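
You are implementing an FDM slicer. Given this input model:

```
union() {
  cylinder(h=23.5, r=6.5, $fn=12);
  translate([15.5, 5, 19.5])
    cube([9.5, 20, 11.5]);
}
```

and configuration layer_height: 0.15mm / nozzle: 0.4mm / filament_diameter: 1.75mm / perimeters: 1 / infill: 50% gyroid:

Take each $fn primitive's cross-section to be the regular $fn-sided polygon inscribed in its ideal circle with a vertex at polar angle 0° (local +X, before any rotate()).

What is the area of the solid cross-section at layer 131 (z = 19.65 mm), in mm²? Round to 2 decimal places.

At z = 19.65 mm: the r=6.5 cylinder contributes a regular 12-gon of circumradius 6.5 (area = (12/2)·6.500²·sin(360°/12) = 126.75 mm²); the cube at (15.5, 5) (footprint 9.5×20) is included at this height (area 190.00 mm²); Combining (union): the 2 present regions are separate (no shared area or edge), so areas and boundary lengths simply add and each stays a separate island — area = 316.75 mm². Overall, the cross-section has 2 separate islands. Net area = 316.75 mm².

316.75 mm²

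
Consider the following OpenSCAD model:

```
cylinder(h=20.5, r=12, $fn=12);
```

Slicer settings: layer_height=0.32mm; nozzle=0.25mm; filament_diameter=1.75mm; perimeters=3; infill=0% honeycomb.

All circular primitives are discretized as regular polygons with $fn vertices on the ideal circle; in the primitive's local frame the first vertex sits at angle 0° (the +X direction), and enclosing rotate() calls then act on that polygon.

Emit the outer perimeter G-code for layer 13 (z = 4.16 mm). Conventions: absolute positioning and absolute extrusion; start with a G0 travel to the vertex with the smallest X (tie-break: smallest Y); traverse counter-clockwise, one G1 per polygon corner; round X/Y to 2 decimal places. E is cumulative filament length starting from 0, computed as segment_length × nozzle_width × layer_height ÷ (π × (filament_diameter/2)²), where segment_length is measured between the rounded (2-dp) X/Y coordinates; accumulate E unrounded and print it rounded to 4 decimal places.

G0 X-12.00 Y0.00 Z4.16
G1 X-10.39 Y-6.00 E0.2066
G1 X-6.00 Y-10.39 E0.4131
G1 X0.00 Y-12.00 E0.6197
G1 X6.00 Y-10.39 E0.8264
G1 X10.39 Y-6.00 E1.0328
G1 X12.00 Y0.00 E1.2395
G1 X10.39 Y6.00 E1.4461
G1 X6.00 Y10.39 E1.6526
G1 X0.00 Y12.00 E1.8592
G1 X-6.00 Y10.39 E2.0658
G1 X-10.39 Y6.00 E2.2723
G1 X-12.00 Y0.00 E2.4789

At z = 4.16 mm: the r=12 cylinder gives a regular 12-gon of circumradius 12 (constant along its height). The outline is a single polygon with 12 vertices. Extrusion per mm of travel: 0.25 × 0.32 / (π × 0.875²) = 0.033260. Accumulating E over each segment gives final E = 2.4789.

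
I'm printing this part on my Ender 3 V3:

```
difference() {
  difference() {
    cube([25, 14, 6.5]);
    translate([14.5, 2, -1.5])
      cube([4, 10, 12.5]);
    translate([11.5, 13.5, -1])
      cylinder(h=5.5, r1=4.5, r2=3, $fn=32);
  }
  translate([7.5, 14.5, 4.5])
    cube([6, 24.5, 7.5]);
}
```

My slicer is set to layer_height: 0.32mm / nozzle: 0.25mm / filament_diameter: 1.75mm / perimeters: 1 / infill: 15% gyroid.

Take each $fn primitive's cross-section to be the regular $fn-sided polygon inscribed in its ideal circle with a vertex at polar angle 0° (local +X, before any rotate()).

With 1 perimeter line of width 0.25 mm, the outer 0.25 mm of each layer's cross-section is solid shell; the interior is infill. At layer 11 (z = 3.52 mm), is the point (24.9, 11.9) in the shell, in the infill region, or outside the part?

shell

At z = 3.52 mm: the cube is present — its section is the full 25×14 rectangle; the cube at (14.5, 2) is present — its section is the full 4×10 rectangle; the cone at (11.5, 13.5) contributes a regular 32-gon of circumradius 3.267 (interpolated between r1=4.5 and r2=3 at t=0.822); Taking the first minus the rest: starting from the 25×14 cube, the 4×10 cube at (14.5, 2) lies wholly inside it (removes its full 40.00 mm² and its 28.00 mm outline becomes a hole wall); the cone at (11.5, 13.5) partially overlaps it — only the 19.90 mm² overlap (of its 33.32 mm²) is removed, clipping the outline — 1 connected region with 1 hole; the cube at (7.5, 14.5) does not reach this height (z outside [4.5, 12]); Subtracting the remaining from the first: none of the subtracted shapes is present at this height, so that combined region is unchanged — 1 connected region with 1 hole. Overall, the cross-section is one region with 1 hole. The nearest boundary edge runs (25.00, 14.00)→(25.00, 0.00); distance from the point to it = 0.10 mm. The point is inside the cross-section, 0.10 mm from the nearest boundary — within the 0.25 mm shell band (1 × 0.25).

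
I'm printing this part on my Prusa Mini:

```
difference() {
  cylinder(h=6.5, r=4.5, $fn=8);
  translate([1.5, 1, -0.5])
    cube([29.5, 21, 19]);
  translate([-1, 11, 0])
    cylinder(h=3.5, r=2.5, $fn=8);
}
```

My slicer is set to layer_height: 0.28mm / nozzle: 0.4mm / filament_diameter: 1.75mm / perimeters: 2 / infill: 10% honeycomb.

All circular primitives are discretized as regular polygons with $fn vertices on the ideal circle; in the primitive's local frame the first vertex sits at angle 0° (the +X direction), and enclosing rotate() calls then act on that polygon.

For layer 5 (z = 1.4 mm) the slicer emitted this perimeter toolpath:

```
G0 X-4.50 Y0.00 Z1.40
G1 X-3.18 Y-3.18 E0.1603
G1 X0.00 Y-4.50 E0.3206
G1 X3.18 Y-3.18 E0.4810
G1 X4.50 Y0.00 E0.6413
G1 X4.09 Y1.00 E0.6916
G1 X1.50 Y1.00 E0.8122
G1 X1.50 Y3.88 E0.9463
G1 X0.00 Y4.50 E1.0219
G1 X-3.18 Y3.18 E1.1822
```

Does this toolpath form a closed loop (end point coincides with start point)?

Start point (G0): (-4.50, 0.00). End point (last G1): the path does not return to the start — open.

no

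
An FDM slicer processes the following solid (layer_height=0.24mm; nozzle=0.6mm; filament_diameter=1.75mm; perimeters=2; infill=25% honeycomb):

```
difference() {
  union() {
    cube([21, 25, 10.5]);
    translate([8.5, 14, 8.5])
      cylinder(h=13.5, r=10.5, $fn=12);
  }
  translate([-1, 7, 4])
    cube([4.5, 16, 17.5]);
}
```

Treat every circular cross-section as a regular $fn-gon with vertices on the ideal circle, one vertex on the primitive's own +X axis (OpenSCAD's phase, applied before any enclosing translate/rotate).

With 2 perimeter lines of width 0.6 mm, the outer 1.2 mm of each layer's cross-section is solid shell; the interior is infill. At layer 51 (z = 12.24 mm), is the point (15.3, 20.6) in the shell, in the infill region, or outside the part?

shell

At z = 12.24 mm: the cube does not reach this height (z outside [0, 10.5]); the cylinder at (8.5, 14): section is a regular 12-gon, circumradius r=10.5; Taking the union: only the r=10.5 cylinder at (8.5, 14) is present, so the union is just that shape — 1 connected region; the 4.5×16 cube at (-1, 7) contributes its full rectangle; Subtracting the remaining from the first: starting from the result so far, the 4.5×16 cube at (-1, 7) partially overlaps it — only the 60.58 mm² overlap (of its 72.00 mm²) is removed, clipping the outline — 2 connected regions. Overall, the cross-section has 2 separate islands. The nearest boundary edge runs (13.75, 23.09)→(17.59, 19.25); distance from the point to it = 0.67 mm. (Shell/infill is judged within the island containing the point — the largest one.) The point is inside the cross-section, 0.67 mm from the nearest boundary — within the 1.2 mm shell band (2 × 0.6).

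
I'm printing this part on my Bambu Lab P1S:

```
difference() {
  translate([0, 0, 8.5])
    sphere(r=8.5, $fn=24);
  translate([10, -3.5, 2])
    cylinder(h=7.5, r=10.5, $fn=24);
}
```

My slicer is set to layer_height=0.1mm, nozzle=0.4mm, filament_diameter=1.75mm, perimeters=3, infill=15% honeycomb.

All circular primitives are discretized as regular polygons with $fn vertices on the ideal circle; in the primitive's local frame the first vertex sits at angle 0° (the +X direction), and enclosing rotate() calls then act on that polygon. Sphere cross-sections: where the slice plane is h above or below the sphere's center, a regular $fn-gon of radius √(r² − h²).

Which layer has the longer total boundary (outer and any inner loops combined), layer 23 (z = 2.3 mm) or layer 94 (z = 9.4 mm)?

Layer 23 (z = 2.3): the sphere: section is a regular 24-gon, circumradius = √(r²−h²) = √(8.5²−6.2²) = 5.815 (perimeter = 2·24·5.815·sin(180°/24) = 36.43 mm); the r=10.5 cylinder at (10, -3.5) gives a regular 24-gon of circumradius 10.5 (constant along its height) (perimeter = 2·24·10.500·sin(180°/24) = 65.79 mm); Subtracting the remaining from the first: starting from the r=8.5 sphere, the r=10.5 cylinder at (10, -3.5) partially overlaps it — only the 44.57 mm² overlap (of its 342.42 mm²) is removed, clipping the outline — boundary = 33.41 mm. So its perimeter = 33.41 mm. Layer 94 (z = 9.4): the r=8.5 sphere slices to a regular 24-gon of circumradius 8.452 (√(r²−h²) with h=0.9 from center) (perimeter = 2·24·8.452·sin(180°/24) = 52.96 mm); the r=10.5 cylinder at (10, -3.5) contributes a regular 24-gon of circumradius 10.5 (perimeter = 2·24·10.500·sin(180°/24) = 65.79 mm); Subtracting the remaining from the first: starting from the r=8.5 sphere, the r=10.5 cylinder at (10, -3.5) partially overlaps it — only the 89.28 mm² overlap (of its 342.42 mm²) is removed, clipping the outline — boundary = 50.94 mm. So its perimeter = 50.94 mm. Layer 94 is larger (50.94 vs 33.41 mm).

layer 94 (z = 9.4 mm)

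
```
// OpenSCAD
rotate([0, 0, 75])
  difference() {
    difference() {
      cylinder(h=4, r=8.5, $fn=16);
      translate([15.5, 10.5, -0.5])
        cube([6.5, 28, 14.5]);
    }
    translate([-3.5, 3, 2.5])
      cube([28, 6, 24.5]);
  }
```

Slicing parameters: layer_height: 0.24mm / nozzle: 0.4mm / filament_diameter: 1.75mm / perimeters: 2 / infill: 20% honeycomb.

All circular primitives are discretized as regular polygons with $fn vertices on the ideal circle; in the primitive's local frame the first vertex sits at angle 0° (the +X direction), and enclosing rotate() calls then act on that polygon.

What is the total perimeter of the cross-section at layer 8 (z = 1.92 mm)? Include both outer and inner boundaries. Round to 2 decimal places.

At z = 1.92 mm: the r=8.5 cylinder gives a regular 16-gon of circumradius 8.5 (constant along its height) (perimeter = 2·16·8.500·sin(180°/16) = 53.06 mm); the 6.5×28 cube at (15.5, 10.5) contributes its full rectangle (perimeter 69.00 mm); After the difference (first − rest): starting from the r=8.5 cylinder, the 6.5×28 cube at (15.5, 10.5) misses the remaining region (no effect) — boundary = 53.06 mm; the cube at (-3.5, 3) is not intersected at this z (z outside [2.5, 27]); Taking the first minus the rest: none of the subtracted shapes is present at this height, so that combined region is unchanged — boundary = 53.06 mm; (whole slice rotated 75° about Z — lengths, areas and connectivity unchanged). Overall, the cross-section is a single solid region. Total boundary length (outer) = 53.06 mm.

53.06 mm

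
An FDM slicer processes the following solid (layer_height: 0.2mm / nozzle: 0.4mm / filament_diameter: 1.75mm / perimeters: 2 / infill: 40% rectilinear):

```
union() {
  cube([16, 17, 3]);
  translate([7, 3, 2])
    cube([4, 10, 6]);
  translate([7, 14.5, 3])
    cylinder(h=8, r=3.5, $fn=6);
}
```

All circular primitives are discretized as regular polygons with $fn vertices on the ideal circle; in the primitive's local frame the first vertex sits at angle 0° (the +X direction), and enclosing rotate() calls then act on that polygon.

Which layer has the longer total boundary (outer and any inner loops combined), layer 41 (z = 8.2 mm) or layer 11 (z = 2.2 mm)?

Layer 41 (z = 8.2): the cube does not reach this height (z outside [0, 3]); the cube at (7, 3) is not intersected at this z (z outside [2, 8]); the r=3.5 cylinder at (7, 14.5) gives a regular 6-gon of circumradius 3.5 (constant along its height) (perimeter = 2·6·3.500·sin(180°/6) = 21.00 mm); Taking the union: only the r=3.5 cylinder at (7, 14.5) is present, so the union is just that shape — boundary = 21.00 mm. So its perimeter = 21.00 mm. Layer 11 (z = 2.2): the cube (footprint 16×17) is included at this height (perimeter 66.00 mm); the 4×10 cube at (7, 3) contributes its full rectangle (perimeter 28.00 mm); the cylinder at (7, 14.5) is not intersected at this z (z outside [3, 11]); Taking the union: the 4×10 cube at (7, 3) lies entirely inside the 16×17 cube, so the union is just the 16×17 cube — boundary = 66.00 mm. So its perimeter = 66.00 mm. Layer 11 is larger (66.00 vs 21.00 mm).

layer 11 (z = 2.2 mm)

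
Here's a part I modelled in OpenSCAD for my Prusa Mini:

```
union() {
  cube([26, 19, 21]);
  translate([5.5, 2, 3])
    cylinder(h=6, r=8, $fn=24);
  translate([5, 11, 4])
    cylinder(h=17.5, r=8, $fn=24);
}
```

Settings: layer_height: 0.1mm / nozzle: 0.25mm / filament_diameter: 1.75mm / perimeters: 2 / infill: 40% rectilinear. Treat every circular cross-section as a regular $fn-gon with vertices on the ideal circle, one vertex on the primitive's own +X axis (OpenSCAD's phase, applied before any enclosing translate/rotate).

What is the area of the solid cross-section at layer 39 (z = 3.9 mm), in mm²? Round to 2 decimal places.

576.39 mm²

At z = 3.9 mm: the cube (footprint 26×19) is included at this height (area 494.00 mm²); the r=8 cylinder at (5.5, 2) contributes a regular 24-gon of circumradius 8 (area = (24/2)·8.000²·sin(360°/24) = 198.77 mm²); the cylinder at (5, 11) is not intersected at this z (z outside [4, 21.5]); Taking the union: the regions partially overlap — summed areas 692.77 mm² minus the doubly-counted overlap 116.38 mm² gives 576.39 mm² — area = 576.39 mm². Overall, the cross-section is a single solid region. Net area = 576.39 mm².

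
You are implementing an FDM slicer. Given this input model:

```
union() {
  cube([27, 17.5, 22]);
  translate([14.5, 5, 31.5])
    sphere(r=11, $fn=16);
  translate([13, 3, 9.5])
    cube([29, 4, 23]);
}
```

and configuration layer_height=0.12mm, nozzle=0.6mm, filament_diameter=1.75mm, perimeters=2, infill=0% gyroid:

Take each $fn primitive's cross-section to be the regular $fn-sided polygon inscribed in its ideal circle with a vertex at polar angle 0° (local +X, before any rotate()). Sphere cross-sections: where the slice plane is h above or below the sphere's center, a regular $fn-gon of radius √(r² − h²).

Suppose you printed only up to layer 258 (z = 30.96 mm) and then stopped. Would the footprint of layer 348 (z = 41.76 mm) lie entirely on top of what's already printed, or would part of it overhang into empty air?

Compare the two slices. At z = 30.96: the cube is absent (z outside [0, 22]); the sphere at (14.5, 5): section is a regular 16-gon, circumradius = √(r²−h²) = √(11²−0.54²) = 10.987 (area = (16/2)·10.987²·sin(360°/16) = 369.54 mm²); the 29×4 cube at (13, 3) contributes its full rectangle (area 116.00 mm²); Combining (union): the regions partially overlap — summed areas 485.54 mm² minus the doubly-counted overlap 49.15 mm² gives 436.39 mm² — area = 436.39 mm². At z = 41.76: the cube is absent (z outside [0, 22]); the sphere at (14.5, 5): section is a regular 16-gon, circumradius = √(r²−h²) = √(11²−10.26²) = 3.966 (area = (16/2)·3.966²·sin(360°/16) = 48.16 mm²); the cube at (13, 3) is absent (z outside [9.5, 32.5]); Combining (union): only the r=11 sphere at (14.5, 5) is present, so the union is just that shape — area = 48.16 mm². Checking containment: the cross-section at z = 41.76 is a subset of the cross-section at z = 30.96.

entirely on top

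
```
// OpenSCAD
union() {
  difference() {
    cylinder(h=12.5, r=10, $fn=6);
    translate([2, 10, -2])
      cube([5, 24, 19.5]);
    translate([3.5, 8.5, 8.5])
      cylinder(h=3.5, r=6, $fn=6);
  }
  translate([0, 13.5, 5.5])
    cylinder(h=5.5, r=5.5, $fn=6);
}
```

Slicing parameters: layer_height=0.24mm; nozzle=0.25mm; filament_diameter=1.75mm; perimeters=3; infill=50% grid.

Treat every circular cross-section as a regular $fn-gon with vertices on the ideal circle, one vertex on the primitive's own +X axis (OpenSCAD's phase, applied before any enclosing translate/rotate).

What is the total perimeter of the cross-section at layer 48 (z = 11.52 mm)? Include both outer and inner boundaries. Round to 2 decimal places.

At z = 11.52 mm: the cylinder: section is a regular 6-gon, circumradius r=10 (perimeter = 2·6·10.000·sin(180°/6) = 60.00 mm); the 5×24 cube at (2, 10) contributes its full rectangle (perimeter 58.00 mm); the cylinder at (3.5, 8.5): section is a regular 6-gon, circumradius r=6 (perimeter = 2·6·6.000·sin(180°/6) = 36.00 mm); Taking the first minus the rest: starting from the r=10 cylinder, the 5×24 cube at (2, 10) misses the remaining region (no effect); the r=6 cylinder at (3.5, 8.5) partially overlaps it — only the 39.56 mm² overlap (of its 93.53 mm²) is removed, clipping the outline — boundary = 61.78 mm; the cylinder at (0, 13.5) is absent (z outside [5.5, 11]); Taking the union: only that combined region is present, so the union is just that shape — boundary = 61.78 mm. Overall, the cross-section is a single solid region. Total boundary length (outer) = 61.78 mm.

61.78 mm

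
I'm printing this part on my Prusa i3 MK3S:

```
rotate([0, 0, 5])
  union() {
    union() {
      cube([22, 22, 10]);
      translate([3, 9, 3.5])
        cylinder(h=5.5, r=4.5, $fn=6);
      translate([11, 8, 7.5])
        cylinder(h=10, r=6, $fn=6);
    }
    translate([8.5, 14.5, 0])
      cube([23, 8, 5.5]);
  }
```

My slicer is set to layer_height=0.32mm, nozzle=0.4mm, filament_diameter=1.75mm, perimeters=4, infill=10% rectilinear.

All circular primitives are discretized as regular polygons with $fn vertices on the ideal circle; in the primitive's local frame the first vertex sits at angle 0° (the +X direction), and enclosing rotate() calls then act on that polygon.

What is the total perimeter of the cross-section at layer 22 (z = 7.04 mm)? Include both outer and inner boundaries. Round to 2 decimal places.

88.80 mm

At z = 7.04 mm: the 22×22 cube contributes its full rectangle (perimeter 88.00 mm); the r=4.5 cylinder at (3, 9) contributes a regular 6-gon of circumradius 4.5 (perimeter = 2·6·4.500·sin(180°/6) = 27.00 mm); the cylinder at (11, 8) does not reach this height (z outside [7.5, 17.5]); Taking the union: the regions partially overlap (shared area 48.71 mm²), so the edge portions inside another operand are dropped and the merged outline is re-measured after clipping — boundary = 88.80 mm; the cube at (8.5, 14.5) is absent (z outside [0, 5.5]); Combining (union): only that combined region is present, so the union is just that shape — boundary = 88.80 mm; (whole slice rotated 5° about Z — lengths, areas and connectivity unchanged). Overall, the cross-section is a single solid region. Total boundary length (outer) = 88.80 mm.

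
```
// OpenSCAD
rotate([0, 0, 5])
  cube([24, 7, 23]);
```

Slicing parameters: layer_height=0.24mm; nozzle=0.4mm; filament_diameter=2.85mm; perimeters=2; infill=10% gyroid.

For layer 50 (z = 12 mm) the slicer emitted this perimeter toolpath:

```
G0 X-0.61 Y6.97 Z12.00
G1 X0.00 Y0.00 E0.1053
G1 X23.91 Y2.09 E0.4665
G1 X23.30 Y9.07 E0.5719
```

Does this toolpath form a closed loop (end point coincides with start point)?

Start point (G0): (-0.61, 6.97). End point (last G1): the path does not return to the start — open.

no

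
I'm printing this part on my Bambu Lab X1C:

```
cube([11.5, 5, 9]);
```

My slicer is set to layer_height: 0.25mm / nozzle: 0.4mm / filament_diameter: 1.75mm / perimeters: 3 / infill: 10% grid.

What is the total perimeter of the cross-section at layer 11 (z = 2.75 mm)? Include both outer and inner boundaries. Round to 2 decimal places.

33.00 mm

At z = 2.75 mm: the 11.5×5 cube contributes its full rectangle (perimeter 33.00 mm). Overall, the cross-section is a single solid region. Total boundary length (outer) = 33.00 mm.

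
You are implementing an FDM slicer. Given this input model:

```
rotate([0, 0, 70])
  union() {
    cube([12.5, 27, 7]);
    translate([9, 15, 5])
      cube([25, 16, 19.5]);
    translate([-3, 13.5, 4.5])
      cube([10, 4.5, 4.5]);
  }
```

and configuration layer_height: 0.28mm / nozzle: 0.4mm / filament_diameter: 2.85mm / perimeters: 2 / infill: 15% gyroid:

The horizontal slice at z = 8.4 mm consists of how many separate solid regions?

At z = 8.4 mm: the cube is absent (z outside [0, 7]); the 25×16 cube at (9, 15) contributes its full rectangle; the cube at (-3, 13.5) (footprint 10×4.5) is included at this height; Taking the union: the 2 present regions are separate (no shared area or edge), so areas and boundary lengths simply add and each stays a separate island — 2 connected regions; (whole slice rotated 70° about Z — lengths, areas and connectivity unchanged). The result has 2 disconnected regions.

2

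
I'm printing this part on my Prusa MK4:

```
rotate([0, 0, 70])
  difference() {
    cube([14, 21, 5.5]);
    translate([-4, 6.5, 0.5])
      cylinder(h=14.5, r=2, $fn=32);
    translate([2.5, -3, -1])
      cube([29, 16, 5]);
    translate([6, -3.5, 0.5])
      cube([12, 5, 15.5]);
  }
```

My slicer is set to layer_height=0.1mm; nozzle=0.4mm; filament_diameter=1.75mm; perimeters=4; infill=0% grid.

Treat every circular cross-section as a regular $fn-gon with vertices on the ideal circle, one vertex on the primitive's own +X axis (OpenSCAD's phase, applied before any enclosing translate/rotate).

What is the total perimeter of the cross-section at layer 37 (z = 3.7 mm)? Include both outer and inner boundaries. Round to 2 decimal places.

At z = 3.7 mm: the cube is present — its section is the full 14×21 rectangle (perimeter 70.00 mm); the r=2 cylinder at (-4, 6.5) contributes a regular 32-gon of circumradius 2 (perimeter = 2·32·2.000·sin(180°/32) = 12.55 mm); the cube at (2.5, -3) is present — its section is the full 29×16 rectangle (perimeter 90.00 mm); the cube at (6, -3.5) (footprint 12×5) is included at this height (perimeter 34.00 mm); After the difference (first − rest): starting from the 14×21 cube, the r=2 cylinder at (-4, 6.5) misses the remaining region (no effect); the 29×16 cube at (2.5, -3) partially overlaps it — only the 149.50 mm² overlap (of its 464.00 mm²) is removed, clipping the outline; the 12×5 cube at (6, -3.5) misses the remaining region (no effect) — boundary = 70.00 mm; (rotated 70° about Z; rotation is an isometry so areas/perimeters/island counts are preserved). Overall, the cross-section is a single solid region. Total boundary length (outer) = 70.00 mm.

70.00 mm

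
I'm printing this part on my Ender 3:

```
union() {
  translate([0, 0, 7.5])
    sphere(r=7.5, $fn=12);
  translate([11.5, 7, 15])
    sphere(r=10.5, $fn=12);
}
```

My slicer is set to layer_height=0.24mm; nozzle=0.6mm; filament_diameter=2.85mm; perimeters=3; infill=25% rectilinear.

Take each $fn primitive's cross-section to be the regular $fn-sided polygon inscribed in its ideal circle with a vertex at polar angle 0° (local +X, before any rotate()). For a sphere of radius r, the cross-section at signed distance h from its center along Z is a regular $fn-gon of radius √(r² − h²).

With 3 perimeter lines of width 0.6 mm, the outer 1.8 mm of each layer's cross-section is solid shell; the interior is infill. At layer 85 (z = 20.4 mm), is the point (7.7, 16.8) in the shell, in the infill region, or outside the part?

At z = 20.4 mm: the sphere is not intersected at this z (|z−center|=12.900 > r=7.5); the sphere at (11.5, 7): section is a regular 12-gon, circumradius = √(r²−h²) = √(10.5²−5.4²) = 9.005; Merging all regions: only the r=10.5 sphere at (11.5, 7) is present, so the union is just that shape — 1 connected region. Overall, the cross-section is a single solid region. The nearest boundary edge runs (11.50, 16.00)→(7.00, 14.80); distance from the point to it = 1.75 mm. The point is not inside any of the regions above, so it lies outside the cross-section (1.75 mm from the nearest boundary).

outside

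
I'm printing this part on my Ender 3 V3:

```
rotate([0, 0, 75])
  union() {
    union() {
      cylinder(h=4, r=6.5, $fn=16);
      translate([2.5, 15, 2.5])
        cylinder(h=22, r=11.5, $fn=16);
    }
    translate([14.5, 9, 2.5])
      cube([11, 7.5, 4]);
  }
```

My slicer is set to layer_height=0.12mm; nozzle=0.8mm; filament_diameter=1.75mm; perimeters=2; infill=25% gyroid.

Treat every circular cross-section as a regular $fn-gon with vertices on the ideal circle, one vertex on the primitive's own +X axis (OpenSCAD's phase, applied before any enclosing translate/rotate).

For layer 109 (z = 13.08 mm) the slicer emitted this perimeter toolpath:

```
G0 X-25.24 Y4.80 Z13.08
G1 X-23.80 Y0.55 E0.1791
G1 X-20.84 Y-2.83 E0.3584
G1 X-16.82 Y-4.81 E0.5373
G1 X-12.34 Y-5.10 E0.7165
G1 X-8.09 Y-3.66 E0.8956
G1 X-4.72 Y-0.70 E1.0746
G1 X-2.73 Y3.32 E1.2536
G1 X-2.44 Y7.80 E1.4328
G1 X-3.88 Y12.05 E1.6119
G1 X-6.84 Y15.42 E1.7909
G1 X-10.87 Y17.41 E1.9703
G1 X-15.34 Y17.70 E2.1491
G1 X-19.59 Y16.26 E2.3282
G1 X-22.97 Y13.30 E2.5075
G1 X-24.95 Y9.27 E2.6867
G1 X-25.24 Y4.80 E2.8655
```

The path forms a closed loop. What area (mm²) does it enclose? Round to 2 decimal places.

404.90 mm²

Apply the shoelace formula to the sequence of (X, Y) vertices; enclosed area = 404.90 mm².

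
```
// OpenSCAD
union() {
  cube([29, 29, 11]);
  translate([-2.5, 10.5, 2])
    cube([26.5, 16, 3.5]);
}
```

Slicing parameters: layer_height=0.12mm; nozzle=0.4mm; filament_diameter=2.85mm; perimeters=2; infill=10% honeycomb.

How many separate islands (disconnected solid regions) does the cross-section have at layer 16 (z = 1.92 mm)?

1

At z = 1.92 mm: the cube (footprint 29×29) is included at this height; the cube at (-2.5, 10.5) is absent (z outside [2, 5.5]); Merging all regions: only the 29×29 cube is present, so the union is just that shape — 1 connected region. Overall, the cross-section is a single solid region. Island count = 1.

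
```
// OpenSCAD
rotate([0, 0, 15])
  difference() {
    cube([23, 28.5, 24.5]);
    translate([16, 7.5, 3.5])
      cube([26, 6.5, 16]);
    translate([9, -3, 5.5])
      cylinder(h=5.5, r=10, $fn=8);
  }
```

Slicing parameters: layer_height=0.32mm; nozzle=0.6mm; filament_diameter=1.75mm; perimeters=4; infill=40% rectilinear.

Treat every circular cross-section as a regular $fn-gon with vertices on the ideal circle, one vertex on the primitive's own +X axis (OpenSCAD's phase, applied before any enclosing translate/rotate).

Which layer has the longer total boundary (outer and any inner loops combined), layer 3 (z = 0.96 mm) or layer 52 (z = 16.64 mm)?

Layer 3 (z = 0.96): the cube (footprint 23×28.5) is included at this height (perimeter 103.00 mm); the cube at (16, 7.5) is absent (z outside [3.5, 19.5]); the cylinder at (9, -3) is not intersected at this z (z outside [5.5, 11]); Taking the first minus the rest: none of the subtracted shapes is present at this height, so the 23×28.5 cube is unchanged — boundary = 103.00 mm; (whole slice rotated 15° about Z — lengths, areas and connectivity unchanged). So its perimeter = 103.00 mm. Layer 52 (z = 16.64): the cube (footprint 23×28.5) is included at this height (perimeter 103.00 mm); the cube at (16, 7.5) (footprint 26×6.5) is included at this height (perimeter 65.00 mm); the cylinder at (9, -3) does not reach this height (z outside [5.5, 11]); After the difference (first − rest): starting from the 23×28.5 cube, the 26×6.5 cube at (16, 7.5) partially overlaps it — only the 45.50 mm² overlap (of its 169.00 mm²) is removed, clipping the outline — boundary = 117.00 mm; (whole slice rotated 15° about Z — lengths, areas and connectivity unchanged). So its perimeter = 117.00 mm. Layer 52 is larger (117.00 vs 103.00 mm).

layer 52 (z = 16.64 mm)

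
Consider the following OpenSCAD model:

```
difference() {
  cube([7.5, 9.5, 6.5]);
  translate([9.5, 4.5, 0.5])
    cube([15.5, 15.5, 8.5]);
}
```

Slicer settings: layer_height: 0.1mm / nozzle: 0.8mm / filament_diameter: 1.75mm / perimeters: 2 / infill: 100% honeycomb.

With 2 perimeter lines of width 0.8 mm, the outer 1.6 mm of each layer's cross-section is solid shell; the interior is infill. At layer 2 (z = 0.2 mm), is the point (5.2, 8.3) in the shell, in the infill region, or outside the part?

shell

At z = 0.2 mm: the 7.5×9.5 cube contributes its full rectangle; the cube at (9.5, 4.5) is not intersected at this z (z outside [0.5, 9]); After the difference (first − rest): none of the subtracted shapes is present at this height, so the 7.5×9.5 cube is unchanged — 1 connected region. Overall, the cross-section is a single solid region. The nearest boundary edge runs (7.50, 9.50)→(0.00, 9.50); distance from the point to it = 1.20 mm. The point is inside the cross-section, 1.20 mm from the nearest boundary — within the 1.6 mm shell band (2 × 0.8).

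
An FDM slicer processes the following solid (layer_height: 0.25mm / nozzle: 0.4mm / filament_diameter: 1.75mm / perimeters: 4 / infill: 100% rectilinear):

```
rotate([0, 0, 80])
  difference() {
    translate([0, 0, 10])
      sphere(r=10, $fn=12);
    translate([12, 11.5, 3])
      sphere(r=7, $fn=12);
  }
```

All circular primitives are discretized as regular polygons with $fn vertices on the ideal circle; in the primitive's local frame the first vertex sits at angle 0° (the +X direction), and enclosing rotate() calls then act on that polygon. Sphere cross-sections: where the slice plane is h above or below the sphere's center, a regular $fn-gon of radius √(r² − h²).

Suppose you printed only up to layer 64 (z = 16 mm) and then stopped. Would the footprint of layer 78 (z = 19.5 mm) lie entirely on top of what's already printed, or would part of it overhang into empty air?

entirely on top

Compare the two slices. At z = 16: the sphere: section is a regular 12-gon, circumradius = √(r²−h²) = √(10²−6²) = 8.000 (area = (12/2)·8.000²·sin(360°/12) = 192.00 mm²); the sphere at (12, 11.5) does not reach this height (|z−center|=13.000 > r=7); Subtracting the remaining from the first: none of the subtracted shapes is present at this height, so the r=10 sphere is unchanged — area = 192.00 mm²; (whole slice rotated 80° about Z — lengths, areas and connectivity unchanged). At z = 19.5: the r=10 sphere slices to a regular 12-gon of circumradius 3.122 (√(r²−h²) with h=9.5 from center) (area = (12/2)·3.122²·sin(360°/12) = 29.25 mm²); the sphere at (12, 11.5) is absent (|z−center|=16.500 > r=7); After the difference (first − rest): none of the subtracted shapes is present at this height, so the r=10 sphere is unchanged — area = 29.25 mm²; (whole slice rotated 80° about Z — lengths, areas and connectivity unchanged). Checking containment: the cross-section at z = 19.5 is a subset of the cross-section at z = 16.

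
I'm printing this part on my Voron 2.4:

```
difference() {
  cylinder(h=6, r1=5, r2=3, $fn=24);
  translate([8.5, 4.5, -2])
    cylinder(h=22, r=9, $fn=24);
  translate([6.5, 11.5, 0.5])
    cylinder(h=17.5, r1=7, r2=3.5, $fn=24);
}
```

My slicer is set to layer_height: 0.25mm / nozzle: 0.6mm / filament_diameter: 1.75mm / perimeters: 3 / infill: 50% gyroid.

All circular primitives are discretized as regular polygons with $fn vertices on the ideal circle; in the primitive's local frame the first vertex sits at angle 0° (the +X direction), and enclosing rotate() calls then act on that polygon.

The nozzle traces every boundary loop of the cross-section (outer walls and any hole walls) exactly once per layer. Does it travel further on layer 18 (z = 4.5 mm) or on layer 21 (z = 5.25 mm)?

Layer 18 (z = 4.5): the cone contributes a regular 24-gon of circumradius 3.500 (interpolated between r1=5 and r2=3 at t=0.750) (perimeter = 2·24·3.500·sin(180°/24) = 21.93 mm); the r=9 cylinder at (8.5, 4.5) gives a regular 24-gon of circumradius 9 (constant along its height) (perimeter = 2·24·9.000·sin(180°/24) = 56.39 mm); the cone at (6.5, 11.5) (r1=7→r2=3.5) has section circumradius 6.200 here — a regular 24-gon (perimeter = 2·24·6.200·sin(180°/24) = 38.84 mm); Subtracting the remaining from the first: starting from the cone, the r=9 cylinder at (8.5, 4.5) partially overlaps it — only the 12.99 mm² overlap (of its 251.57 mm²) is removed, clipping the outline; the cone at (6.5, 11.5) misses the remaining region (no effect) — boundary = 20.25 mm. So its perimeter = 20.25 mm. Layer 21 (z = 5.25): the cone: at t=0.875 of its height the radius interpolates to r₁+(r₂−r₁)t = 3.250, giving a regular 24-gon of that circumradius (perimeter = 2·24·3.250·sin(180°/24) = 20.36 mm); the cylinder at (8.5, 4.5): section is a regular 24-gon, circumradius r=9 (perimeter = 2·24·9.000·sin(180°/24) = 56.39 mm); the cone at (6.5, 11.5): at t=0.271 of its height the radius interpolates to r₁+(r₂−r₁)t = 6.050, giving a regular 24-gon of that circumradius (perimeter = 2·24·6.050·sin(180°/24) = 37.90 mm); Taking the first minus the rest: starting from the cone, the r=9 cylinder at (8.5, 4.5) partially overlaps it — only the 11.01 mm² overlap (of its 251.57 mm²) is removed, clipping the outline; the cone at (6.5, 11.5) misses the remaining region (no effect) — boundary = 18.78 mm. So its perimeter = 18.78 mm. Layer 18 is larger (20.25 vs 18.78 mm).

layer 18 (z = 4.5 mm)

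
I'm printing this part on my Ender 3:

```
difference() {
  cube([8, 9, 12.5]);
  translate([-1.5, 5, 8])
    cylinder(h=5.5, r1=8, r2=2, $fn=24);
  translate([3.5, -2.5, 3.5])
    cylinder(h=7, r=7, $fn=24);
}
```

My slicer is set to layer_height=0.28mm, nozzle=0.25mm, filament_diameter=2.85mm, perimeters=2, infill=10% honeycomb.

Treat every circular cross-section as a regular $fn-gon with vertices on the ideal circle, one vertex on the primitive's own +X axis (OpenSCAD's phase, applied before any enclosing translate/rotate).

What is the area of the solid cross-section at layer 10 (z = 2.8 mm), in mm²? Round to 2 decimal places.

72.00 mm²

At z = 2.8 mm: the 8×9 cube contributes its full rectangle (area 72.00 mm²); the cone at (-1.5, 5) is not intersected at this z (z outside [8, 13.5]); the cylinder at (3.5, -2.5) does not reach this height (z outside [3.5, 10.5]); After the difference (first − rest): none of the subtracted shapes is present at this height, so the 8×9 cube is unchanged — area = 72.00 mm². Overall, the cross-section is a single solid region. Net area = 72.00 mm².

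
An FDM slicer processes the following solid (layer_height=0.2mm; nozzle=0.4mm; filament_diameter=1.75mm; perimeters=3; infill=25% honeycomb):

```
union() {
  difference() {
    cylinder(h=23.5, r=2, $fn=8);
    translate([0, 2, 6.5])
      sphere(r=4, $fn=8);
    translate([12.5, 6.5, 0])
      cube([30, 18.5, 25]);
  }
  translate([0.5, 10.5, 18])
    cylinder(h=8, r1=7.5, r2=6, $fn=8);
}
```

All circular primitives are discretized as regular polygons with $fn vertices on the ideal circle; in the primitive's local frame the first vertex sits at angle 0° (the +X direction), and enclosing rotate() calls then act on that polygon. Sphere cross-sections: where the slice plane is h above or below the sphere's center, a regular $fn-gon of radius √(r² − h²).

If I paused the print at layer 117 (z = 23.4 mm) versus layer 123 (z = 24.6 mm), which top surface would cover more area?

layer 117 (z = 23.4 mm)

Layer 117 (z = 23.4): the r=2 cylinder gives a regular 8-gon of circumradius 2 (constant along its height) (area = (8/2)·2.000²·sin(360°/8) = 11.31 mm²); the sphere at (0, 2) does not reach this height (|z−center|=16.900 > r=4); the 30×18.5 cube at (12.5, 6.5) contributes its full rectangle (area 555.00 mm²); Taking the first minus the rest: starting from the r=2 cylinder (11.31 mm²), the 30×18.5 cube at (12.5, 6.5) misses the remaining region (no effect) — area = 11.31 mm²; the cone at (0.5, 10.5) contributes a regular 8-gon of circumradius 6.488 (interpolated between r1=7.5 and r2=6 at t=0.675) (area = (8/2)·6.488²·sin(360°/8) = 119.04 mm²); Merging all regions: the 2 present regions are separate (no shared area or edge), so areas and boundary lengths simply add and each stays a separate island — area = 130.36 mm². So its area = 130.36 mm². Layer 123 (z = 24.6): the cylinder does not reach this height (z outside [0, 23.5]); the sphere at (0, 2) is not intersected at this z (|z−center|=18.100 > r=4); the cube at (12.5, 6.5) is present — its section is the full 30×18.5 rectangle (area 555.00 mm²); After the difference (first − rest): the first operand is absent here, so nothing remains; the cone at (0.5, 10.5) contributes a regular 8-gon of circumradius 6.262 (interpolated between r1=7.5 and r2=6 at t=0.825) (area = (8/2)·6.262²·sin(360°/8) = 110.93 mm²); Merging all regions: only the cone at (0.5, 10.5) is present, so the union is just that shape — area = 110.93 mm². So its area = 110.93 mm². Layer 117 is larger (130.36 vs 110.93 mm²).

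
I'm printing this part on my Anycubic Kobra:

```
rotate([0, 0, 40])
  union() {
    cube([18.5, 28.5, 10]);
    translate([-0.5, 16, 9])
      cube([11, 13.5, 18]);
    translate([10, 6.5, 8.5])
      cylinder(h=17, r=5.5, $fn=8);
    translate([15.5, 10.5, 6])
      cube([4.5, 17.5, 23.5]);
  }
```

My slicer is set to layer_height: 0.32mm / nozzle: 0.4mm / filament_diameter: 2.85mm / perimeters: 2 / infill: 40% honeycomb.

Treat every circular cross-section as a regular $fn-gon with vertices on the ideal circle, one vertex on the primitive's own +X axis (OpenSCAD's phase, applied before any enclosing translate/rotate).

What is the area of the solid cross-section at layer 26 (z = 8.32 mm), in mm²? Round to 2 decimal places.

At z = 8.32 mm: the cube (footprint 18.5×28.5) is included at this height (area 527.25 mm²); the cube at (-0.5, 16) does not reach this height (z outside [9, 27]); the cylinder at (10, 6.5) does not reach this height (z outside [8.5, 25.5]); the 4.5×17.5 cube at (15.5, 10.5) contributes its full rectangle (area 78.75 mm²); Taking the union: the regions partially overlap — summed areas 606.00 mm² minus the doubly-counted overlap 52.50 mm² gives 553.50 mm² — area = 553.50 mm²; (rotated 40° about Z; rotation is an isometry so areas/perimeters/island counts are preserved). Overall, the cross-section is a single solid region. Net area = 553.50 mm².

553.50 mm²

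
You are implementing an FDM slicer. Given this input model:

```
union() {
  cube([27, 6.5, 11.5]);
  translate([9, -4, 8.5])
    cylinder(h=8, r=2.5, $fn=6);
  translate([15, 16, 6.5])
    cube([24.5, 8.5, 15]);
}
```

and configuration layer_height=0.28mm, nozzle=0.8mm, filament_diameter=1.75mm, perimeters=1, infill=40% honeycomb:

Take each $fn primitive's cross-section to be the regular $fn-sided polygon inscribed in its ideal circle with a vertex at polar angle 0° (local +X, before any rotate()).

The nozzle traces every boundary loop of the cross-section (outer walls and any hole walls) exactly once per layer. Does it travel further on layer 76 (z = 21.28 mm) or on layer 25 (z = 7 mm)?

Layer 76 (z = 21.28): the cube is absent (z outside [0, 11.5]); the cylinder at (9, -4) does not reach this height (z outside [8.5, 16.5]); the cube at (15, 16) is present — its section is the full 24.5×8.5 rectangle (perimeter 66.00 mm); Taking the union: only the 24.5×8.5 cube at (15, 16) is present, so the union is just that shape — boundary = 66.00 mm. So its perimeter = 66.00 mm. Layer 25 (z = 7): the cube is present — its section is the full 27×6.5 rectangle (perimeter 67.00 mm); the cylinder at (9, -4) does not reach this height (z outside [8.5, 16.5]); the 24.5×8.5 cube at (15, 16) contributes its full rectangle (perimeter 66.00 mm); Merging all regions: the 2 present regions are separate (no shared area or edge), so areas and boundary lengths simply add and each stays a separate island — boundary = 133.00 mm. So its perimeter = 133.00 mm. Layer 25 is larger (133.00 vs 66.00 mm).

layer 25 (z = 7 mm)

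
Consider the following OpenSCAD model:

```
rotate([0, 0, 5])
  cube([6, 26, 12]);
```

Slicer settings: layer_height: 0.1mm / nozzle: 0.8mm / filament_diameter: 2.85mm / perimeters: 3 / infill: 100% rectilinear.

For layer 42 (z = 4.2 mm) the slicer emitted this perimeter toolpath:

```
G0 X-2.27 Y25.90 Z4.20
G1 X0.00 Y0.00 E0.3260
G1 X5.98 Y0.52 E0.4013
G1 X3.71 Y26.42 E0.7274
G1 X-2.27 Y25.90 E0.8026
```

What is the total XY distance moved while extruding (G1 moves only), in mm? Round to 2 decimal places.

64.00 mm

Sum the Euclidean lengths of each G1 segment: total = 64.00 mm.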